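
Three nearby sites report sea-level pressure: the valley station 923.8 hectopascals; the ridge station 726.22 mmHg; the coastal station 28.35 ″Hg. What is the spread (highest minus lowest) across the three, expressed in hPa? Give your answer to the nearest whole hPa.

44 hPa

the ridge station: 726.22 mmHg = 968.21 hPa.
the coastal station: 28.35 inHg = 960.04 hPa.
Spread: 968.21 − 923.80 = 44 hPa.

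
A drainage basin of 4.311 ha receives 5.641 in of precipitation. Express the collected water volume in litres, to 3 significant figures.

6180000 litres

Depth: 5.641 in × 25.4 = 143.2814 mm.
Area: 4.311 ha = 43110 m².
1 mm over 1 m² is 1 L, so volume = 143.2814 × 43110 = 6176861.2 L ≈ 6180000 L.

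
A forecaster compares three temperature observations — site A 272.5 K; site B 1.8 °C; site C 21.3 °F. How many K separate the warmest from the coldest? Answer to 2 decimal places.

7.74 K

site A: 272.5 K = -0.650 °C.
site C: 21.3 °F = -5.944 °C.
Spread: 1.800 − (-5.944) = 7.744 °C.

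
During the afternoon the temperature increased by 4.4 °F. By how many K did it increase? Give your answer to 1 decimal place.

Converting a difference, only the 9/5 scale factor applies: ΔK = 4.4 × 0.5556 = 2.4 K.

2.4 K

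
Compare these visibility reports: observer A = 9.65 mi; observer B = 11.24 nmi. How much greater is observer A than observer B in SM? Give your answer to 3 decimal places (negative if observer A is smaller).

-3.285 SM

observer B: 11.24 nmi = 12.93476 SM.
Difference: 9.65000 − 12.93476 = -3.285 SM.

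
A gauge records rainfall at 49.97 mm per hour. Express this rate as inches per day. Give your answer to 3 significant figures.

49.97 mm/hour × 0.0393701 in/mm × 24 hour/day = 47.2 in/day.

47.2 in/day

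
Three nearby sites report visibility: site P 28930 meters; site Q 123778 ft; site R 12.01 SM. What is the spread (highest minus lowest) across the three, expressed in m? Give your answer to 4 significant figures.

site Q: 123778 ft = 37727.53 m.
site R: 12.01 SM = 19328.22 m.
Spread: 37727.53 − 19328.22 = 18400 m.

18400 m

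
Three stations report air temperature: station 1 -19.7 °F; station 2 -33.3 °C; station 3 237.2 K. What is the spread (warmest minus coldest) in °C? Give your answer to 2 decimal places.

7.23 °C

station 1: -19.7 °F = -28.722 °C.
station 3: 237.2 K = -35.950 °C.
Spread: (-28.722) − (-35.950) = 7.228 °C.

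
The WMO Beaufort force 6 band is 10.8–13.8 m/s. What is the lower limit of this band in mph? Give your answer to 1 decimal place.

10.8–13.8 m/s × 2.237 = 24.2–30.9 mph.

24.2 mph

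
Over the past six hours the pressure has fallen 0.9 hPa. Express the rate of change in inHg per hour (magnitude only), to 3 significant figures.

0.00443 inHg per hour

0.9 hPa / 6 h × 0.02953 inHg/hPa = 0.00443 inHg/h.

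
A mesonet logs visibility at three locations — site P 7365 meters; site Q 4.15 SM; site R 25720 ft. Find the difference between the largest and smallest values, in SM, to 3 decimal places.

site P: 7365 m = 4.57640 SM.
site R: 25720 ft = 4.87121 SM.
Spread: 4.87121 − 4.15000 = 0.721 SM.

0.721 SM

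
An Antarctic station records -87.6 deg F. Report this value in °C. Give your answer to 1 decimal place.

-66.4 °C

°C = (°F − 32) × 5/9 = (-87.6 − 32) / 1.8 = -66.4 °C.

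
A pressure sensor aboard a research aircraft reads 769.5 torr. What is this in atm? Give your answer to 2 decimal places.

1.01 atm

1 mmHg = 0.00131579 atm, so 769.5 × 0.00131579 = 1.01 atm.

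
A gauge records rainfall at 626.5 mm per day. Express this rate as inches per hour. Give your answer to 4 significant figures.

1.028 in/hour

626.5 mm/day × 0.0393701 in/mm × 0.0416667 day/hour = 1.028 in/hour.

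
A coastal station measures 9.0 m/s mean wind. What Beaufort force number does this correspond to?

Beaufort force 5

9.0 m/s lies in the Beaufort 5 band (fresh breeze, 8.0–10.7 m/s).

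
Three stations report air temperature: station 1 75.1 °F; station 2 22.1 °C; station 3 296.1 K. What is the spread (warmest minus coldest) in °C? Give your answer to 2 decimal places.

1.84 °C

station 1: 75.1 °F = 23.944 °C.
station 3: 296.1 K = 22.950 °C.
Spread: 23.944 − 22.100 = 1.844 °C.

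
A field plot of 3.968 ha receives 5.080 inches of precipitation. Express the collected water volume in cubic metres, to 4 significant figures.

5120 cubic metres

Depth: 5.080 in × 25.4 = 129.032 mm.
Area: 3.968 ha = 39680 m².
1 mm over 1 m² is 1 L, so volume = 129.032 × 39680 = 5119989.8 L = 5120 m³.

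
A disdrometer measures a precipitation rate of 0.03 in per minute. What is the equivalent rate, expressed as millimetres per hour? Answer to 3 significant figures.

45.7 mm/hour

0.03 in/minute × 25.4 mm/in × 60 minute/hour = 45.7 mm/hour.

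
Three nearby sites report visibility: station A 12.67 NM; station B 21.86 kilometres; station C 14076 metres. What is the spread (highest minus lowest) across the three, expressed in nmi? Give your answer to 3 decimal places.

station B: 21.86 km = 11.80346 nmi.
station C: 14076 m = 7.60043 nmi.
Spread: 12.67000 − 7.60043 = 5.070 nmi.

5.070 nmi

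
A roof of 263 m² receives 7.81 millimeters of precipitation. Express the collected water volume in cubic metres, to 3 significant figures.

2.05 cubic metres

1 mm over 1 m² is 1 L, so volume = 7.81 × 263 = 2054.03 L = 2.05 m³.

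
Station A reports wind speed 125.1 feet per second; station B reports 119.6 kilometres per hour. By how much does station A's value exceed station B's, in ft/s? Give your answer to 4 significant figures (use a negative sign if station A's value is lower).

16.10 ft/s

station B: 119.6 km/h = 108.9968 ft/s.
Difference: 125.1000 − 108.9968 = 16.10 ft/s.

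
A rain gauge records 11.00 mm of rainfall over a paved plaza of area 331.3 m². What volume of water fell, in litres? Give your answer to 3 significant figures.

1 mm over 1 m² is 1 L, so volume = 11 × 331.3 = 3644.3 L ≈ 3640 L.

3640 litres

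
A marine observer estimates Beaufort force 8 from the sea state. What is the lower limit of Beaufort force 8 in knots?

Beaufort 8 (gale) spans 34–40 knots.

34 kt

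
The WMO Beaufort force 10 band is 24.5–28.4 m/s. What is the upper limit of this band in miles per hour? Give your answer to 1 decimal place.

63.5 mph

24.5–28.4 m/s × 2.237 = 54.8–63.5 mph.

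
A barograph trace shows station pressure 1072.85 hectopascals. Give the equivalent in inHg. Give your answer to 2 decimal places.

31.68 inHg

1 hPa = 0.02953 inHg, so 1072.85 × 0.02953 = 31.68 inHg.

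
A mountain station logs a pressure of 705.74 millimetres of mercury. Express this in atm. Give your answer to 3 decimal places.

0.929 atm

1 mmHg = 0.00131579 atm, so 705.74 × 0.00131579 = 0.929 atm.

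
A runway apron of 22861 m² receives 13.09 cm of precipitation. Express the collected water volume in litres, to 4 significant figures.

Depth: 13.09 cm × 10 = 130.9 mm.
1 mm over 1 m² is 1 L, so volume = 130.9 × 22861 = 2992504.9 L ≈ 2993000 L.

2993000 litres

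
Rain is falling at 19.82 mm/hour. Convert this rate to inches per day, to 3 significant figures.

19.82 mm/hour × 0.0393701 in/mm × 24 hour/day = 18.7 in/day.

18.7 in/day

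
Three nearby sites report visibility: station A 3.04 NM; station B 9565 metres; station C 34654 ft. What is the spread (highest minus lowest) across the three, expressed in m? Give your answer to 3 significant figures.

4930 m

station A: 3.04 nmi = 5630.08 m.
station C: 34654 ft = 10562.54 m.
Spread: 10562.54 − 5630.08 = 4930 m.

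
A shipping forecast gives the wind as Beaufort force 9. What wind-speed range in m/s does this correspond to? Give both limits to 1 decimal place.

20.8 to 24.4 m/s

Beaufort 9 (strong gale) spans 20.8–24.4 m/s.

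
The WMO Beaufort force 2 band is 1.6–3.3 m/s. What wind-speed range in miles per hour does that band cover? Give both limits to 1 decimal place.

3.6 to 7.4 mph

1.6–3.3 m/s × 2.237 = 3.6–7.4 mph.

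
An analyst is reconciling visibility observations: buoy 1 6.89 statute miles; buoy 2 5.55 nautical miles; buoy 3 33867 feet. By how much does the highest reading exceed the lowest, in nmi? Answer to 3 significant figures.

buoy 1: 6.89 SM = 5.98725 nmi.
buoy 3: 33867 ft = 5.57379 nmi.
Spread: 5.98725 − 5.55000 = 0.437 nmi.

0.437 nmi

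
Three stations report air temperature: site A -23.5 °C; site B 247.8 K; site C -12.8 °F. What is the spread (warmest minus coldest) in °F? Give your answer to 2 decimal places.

3.33 °F

site B: 247.8 K = -25.350 °C.
site C: -12.8 °F = -24.889 °C.
Spread: (-23.500) − (-25.350) = 1.850 °C = 3.33 °F.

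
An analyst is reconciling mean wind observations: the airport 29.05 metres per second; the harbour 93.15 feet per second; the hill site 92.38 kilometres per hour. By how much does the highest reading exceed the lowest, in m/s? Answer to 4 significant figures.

the harbour: 93.15 ft/s = 28.39212 m/s.
the hill site: 92.38 km/h = 25.66111 m/s.
Spread: 29.05000 − 25.66111 = 3.389 m/s.

3.389 m/s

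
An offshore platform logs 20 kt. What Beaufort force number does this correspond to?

Beaufort force 5

20 kt lies in the Beaufort 5 band (fresh breeze, 17–21 kt).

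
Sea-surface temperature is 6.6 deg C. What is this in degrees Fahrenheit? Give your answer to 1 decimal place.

°F = °C × 9/5 + 32 = 6.6 × 1.8 + 32 = 43.9 °F.

43.9 °F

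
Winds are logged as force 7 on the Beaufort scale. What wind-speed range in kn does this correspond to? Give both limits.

Beaufort 7 (near gale) spans 28–33 knots.

28 to 33 kt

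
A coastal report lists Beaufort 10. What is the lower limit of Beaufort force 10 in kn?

48 kt

Beaufort 10 (storm) spans 48–55 knots.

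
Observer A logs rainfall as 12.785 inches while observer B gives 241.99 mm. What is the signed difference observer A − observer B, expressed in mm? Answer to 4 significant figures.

82.75 mm

observer A: 12.785 in = 324.7390 mm.
Difference: 324.7390 − 241.9900 = 82.75 mm.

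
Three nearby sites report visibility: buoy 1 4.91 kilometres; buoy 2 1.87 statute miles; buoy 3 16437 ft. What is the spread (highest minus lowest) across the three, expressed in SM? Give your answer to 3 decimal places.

1.243 SM

buoy 1: 4.91 km = 3.05093 SM.
buoy 3: 16437 ft = 3.11307 SM.
Spread: 3.11307 − 1.87000 = 1.243 SM.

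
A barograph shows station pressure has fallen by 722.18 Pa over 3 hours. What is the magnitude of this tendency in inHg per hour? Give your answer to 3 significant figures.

0.0711 inHg per hour

722.18 Pa / 3 h × 0.0002953 inHg/Pa = 0.0711 inHg/h.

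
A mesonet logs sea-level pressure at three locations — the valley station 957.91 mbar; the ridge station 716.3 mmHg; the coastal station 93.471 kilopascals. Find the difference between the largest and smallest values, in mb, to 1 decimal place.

the ridge station: 716.3 mmHg = 954.988 mb.
the coastal station: 93.471 kPa = 934.710 mb.
Spread: 957.910 − 934.710 = 23.2 mb.

23.2 mb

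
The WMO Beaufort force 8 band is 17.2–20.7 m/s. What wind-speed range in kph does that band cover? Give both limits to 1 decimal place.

61.9 to 74.5 km/h

17.2–20.7 m/s × 3.6 = 61.9–74.5 km/h.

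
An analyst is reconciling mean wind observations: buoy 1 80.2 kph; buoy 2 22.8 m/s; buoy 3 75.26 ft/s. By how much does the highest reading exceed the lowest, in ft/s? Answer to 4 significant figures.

2.170 ft/s

buoy 1: 80.2 km/h = 73.08982 ft/s.
buoy 2: 22.8 m/s = 74.80315 ft/s.
Spread: 75.26000 − 73.08982 = 2.170 ft/s.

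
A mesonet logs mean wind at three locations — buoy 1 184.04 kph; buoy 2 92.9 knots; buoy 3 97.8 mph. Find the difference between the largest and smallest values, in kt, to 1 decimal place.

14.4 kt

buoy 1: 184.04 km/h = 99.374 kt.
buoy 3: 97.8 mph = 84.986 kt.
Spread: 99.374 − 84.986 = 14.4 kt.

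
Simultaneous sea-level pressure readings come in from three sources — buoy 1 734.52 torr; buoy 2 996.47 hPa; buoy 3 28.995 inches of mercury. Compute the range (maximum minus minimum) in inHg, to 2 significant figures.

0.51 inHg

buoy 1: 734.52 mmHg = 28.9181 inHg.
buoy 2: 996.47 hPa = 29.4257 inHg.
Spread: 29.4257 − 28.9181 = 0.51 inHg.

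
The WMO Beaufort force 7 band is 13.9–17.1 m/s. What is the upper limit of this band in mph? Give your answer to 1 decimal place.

38.3 mph

13.9–17.1 m/s × 2.237 = 31.1–38.3 mph.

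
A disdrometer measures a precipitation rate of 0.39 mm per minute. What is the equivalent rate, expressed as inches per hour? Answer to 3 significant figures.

0.39 mm/minute × 0.0393701 in/mm × 60 minute/hour = 0.921 in/hour.

0.921 in/hour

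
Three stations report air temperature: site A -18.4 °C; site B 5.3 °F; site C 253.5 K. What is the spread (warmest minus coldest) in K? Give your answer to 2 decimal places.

site B: 5.3 °F = -14.833 °C.
site C: 253.5 K = -19.650 °C.
Spread: (-14.833) − (-19.650) = 4.817 °C.

4.82 K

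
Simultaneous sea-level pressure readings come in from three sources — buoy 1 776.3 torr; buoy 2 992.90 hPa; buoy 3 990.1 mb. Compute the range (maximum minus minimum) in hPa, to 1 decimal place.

44.9 hPa

buoy 1: 776.3 mmHg = 1034.982 hPa.
buoy 3: 990.1 mb = 990.100 hPa.
Spread: 1034.982 − 990.100 = 44.9 hPa.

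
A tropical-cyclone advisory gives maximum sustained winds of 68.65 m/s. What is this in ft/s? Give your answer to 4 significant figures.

1 m/s = 3.28084 ft/s, so 68.65 × 3.28084 = 225.2 ft/s.

225.2 ft/s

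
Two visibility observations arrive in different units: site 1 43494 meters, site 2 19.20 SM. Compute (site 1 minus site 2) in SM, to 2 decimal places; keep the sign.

7.83 SM

site 1: 43494 m = 27.0259 SM.
Difference: 27.0259 − 19.2000 = 7.83 SM.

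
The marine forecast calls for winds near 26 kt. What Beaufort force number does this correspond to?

Beaufort force 6

26 kt lies in the Beaufort 6 band (strong breeze, 22–27 kt).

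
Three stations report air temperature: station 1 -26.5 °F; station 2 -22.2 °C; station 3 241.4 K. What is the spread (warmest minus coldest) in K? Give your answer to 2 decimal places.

10.30 K

station 1: -26.5 °F = -32.500 °C.
station 3: 241.4 K = -31.750 °C.
Spread: (-22.200) − (-32.500) = 10.300 °C.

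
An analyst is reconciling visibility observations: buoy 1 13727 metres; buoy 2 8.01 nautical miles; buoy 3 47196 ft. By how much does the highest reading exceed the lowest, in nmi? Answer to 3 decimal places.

buoy 1: 13727 m = 7.41199 nmi.
buoy 3: 47196 ft = 7.76746 nmi.
Spread: 8.01000 − 7.41199 = 0.598 nmi.

0.598 nmi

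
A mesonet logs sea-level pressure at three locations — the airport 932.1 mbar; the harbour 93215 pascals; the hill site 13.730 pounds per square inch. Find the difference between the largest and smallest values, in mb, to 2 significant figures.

15 mb

the harbour: 93215 Pa = 932.15 mb.
the hill site: 13.730 psi = 946.65 mb.
Spread: 946.65 − 932.10 = 15 mb.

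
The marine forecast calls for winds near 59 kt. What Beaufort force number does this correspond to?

Beaufort force 11

59 kt lies in the Beaufort 11 band (violent storm, 56–63 kt).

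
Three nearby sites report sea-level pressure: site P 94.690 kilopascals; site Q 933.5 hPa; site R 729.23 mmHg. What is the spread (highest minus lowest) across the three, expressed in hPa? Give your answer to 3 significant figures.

site P: 94.690 kPa = 946.900 hPa.
site R: 729.23 mmHg = 972.227 hPa.
Spread: 972.227 − 933.500 = 38.7 hPa.

38.7 hPa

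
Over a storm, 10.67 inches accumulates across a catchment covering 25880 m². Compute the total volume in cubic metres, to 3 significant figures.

7010 cubic metres

Depth: 10.67 in × 25.4 = 271.018 mm.
1 mm over 1 m² is 1 L, so volume = 271.018 × 25880 = 7013945.8 L = 7010 m³.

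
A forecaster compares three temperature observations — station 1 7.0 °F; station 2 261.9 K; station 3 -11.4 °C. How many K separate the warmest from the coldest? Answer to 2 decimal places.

station 1: 7.0 °F = -13.889 °C.
station 2: 261.9 K = -11.250 °C.
Spread: (-11.250) − (-13.889) = 2.639 °C.

2.64 K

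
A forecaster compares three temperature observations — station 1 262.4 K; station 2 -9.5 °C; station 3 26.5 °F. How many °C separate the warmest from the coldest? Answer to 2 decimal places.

7.69 °C

station 1: 262.4 K = -10.750 °C.
station 3: 26.5 °F = -3.056 °C.
Spread: (-3.056) − (-10.750) = 7.694 °C.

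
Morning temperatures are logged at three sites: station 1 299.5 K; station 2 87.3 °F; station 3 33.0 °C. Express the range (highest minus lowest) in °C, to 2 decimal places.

6.65 °C

station 1: 299.5 K = 26.350 °C.
station 2: 87.3 °F = 30.722 °C.
Spread: 33.000 − 26.350 = 6.650 °C.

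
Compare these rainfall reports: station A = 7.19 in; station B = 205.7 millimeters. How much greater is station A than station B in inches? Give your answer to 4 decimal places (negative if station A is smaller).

station B: 205.7 mm = 8.098425 in.
Difference: 7.190000 − 8.098425 = -0.9084 in.

-0.9084 in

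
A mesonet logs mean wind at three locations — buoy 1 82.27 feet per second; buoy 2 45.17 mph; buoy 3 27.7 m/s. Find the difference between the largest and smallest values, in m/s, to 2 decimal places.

buoy 1: 82.27 ft/s = 25.0759 m/s.
buoy 2: 45.17 mph = 20.1928 m/s.
Spread: 27.7000 − 20.1928 = 7.51 m/s.

7.51 m/s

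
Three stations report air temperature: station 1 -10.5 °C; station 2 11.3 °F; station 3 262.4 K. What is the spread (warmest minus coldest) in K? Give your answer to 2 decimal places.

station 2: 11.3 °F = -11.500 °C.
station 3: 262.4 K = -10.750 °C.
Spread: (-10.500) − (-11.500) = 1.000 °C.

1.00 K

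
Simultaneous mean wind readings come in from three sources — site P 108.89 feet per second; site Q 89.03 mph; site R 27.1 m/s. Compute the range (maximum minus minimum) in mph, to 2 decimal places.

site P: 108.89 ft/s = 74.2432 mph.
site R: 27.1 m/s = 60.6210 mph.
Spread: 89.0300 − 60.6210 = 28.41 mph.

28.41 mph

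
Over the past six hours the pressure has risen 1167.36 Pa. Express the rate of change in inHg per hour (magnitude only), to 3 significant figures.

0.0575 inHg per hour

1167.36 Pa / 6 h × 0.0002953 inHg/Pa = 0.0575 inHg/h.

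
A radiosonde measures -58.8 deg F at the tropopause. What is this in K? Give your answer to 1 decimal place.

222.7 K

First to °C: -50.44 °C.
Then to K: 222.7 K.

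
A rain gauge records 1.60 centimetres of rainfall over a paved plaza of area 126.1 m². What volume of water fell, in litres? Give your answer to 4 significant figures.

Depth: 1.60 cm × 10 = 16 mm.
1 mm over 1 m² is 1 L, so volume = 16 × 126.1 = 2017.6 L ≈ 2018 L.

2018 litres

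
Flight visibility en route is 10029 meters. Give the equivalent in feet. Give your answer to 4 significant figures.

1 m = 3.28084 ft, so 10029 × 3.28084 = 32900 ft.

32900 ft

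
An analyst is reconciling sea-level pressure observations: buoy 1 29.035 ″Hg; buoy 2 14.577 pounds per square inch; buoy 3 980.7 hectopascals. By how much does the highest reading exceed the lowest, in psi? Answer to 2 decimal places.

buoy 1: 29.035 inHg = 14.2607 psi.
buoy 3: 980.7 hPa = 14.2239 psi.
Spread: 14.5770 − 14.2239 = 0.35 psi.

0.35 psi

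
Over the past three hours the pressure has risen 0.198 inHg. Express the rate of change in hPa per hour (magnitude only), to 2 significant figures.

0.198 inHg / 3 h × 33.8639 hPa/inHg = 2.2 hPa/h.

2.2 hPa per hour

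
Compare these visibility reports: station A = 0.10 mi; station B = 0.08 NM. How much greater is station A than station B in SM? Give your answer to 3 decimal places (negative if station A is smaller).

station B: 0.08 nmi = 0.09206 SM.
Difference: 0.10000 − 0.09206 = 0.008 SM.

0.008 SM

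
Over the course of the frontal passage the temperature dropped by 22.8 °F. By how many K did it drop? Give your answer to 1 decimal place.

For a temperature change the 32° offset cancels: ΔK = 22.8 × 0.5556 = 12.7 K.

12.7 K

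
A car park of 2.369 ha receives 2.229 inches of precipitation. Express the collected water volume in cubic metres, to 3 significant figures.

Depth: 2.229 in × 25.4 = 56.6166 mm.
Area: 2.369 ha = 23690 m².
1 mm over 1 m² is 1 L, so volume = 56.6166 × 23690 = 1341247.3 L = 1340 m³.

1340 cubic metres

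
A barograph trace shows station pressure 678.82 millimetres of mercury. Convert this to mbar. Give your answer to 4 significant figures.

905.0 mb

1 mmHg = 1.33322 mb, so 678.82 × 1.33322 = 905.0 mb.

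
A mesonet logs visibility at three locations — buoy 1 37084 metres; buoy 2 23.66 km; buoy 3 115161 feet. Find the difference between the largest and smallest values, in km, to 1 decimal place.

buoy 1: 37084 m = 37.084 km.
buoy 3: 115161 ft = 35.101 km.
Spread: 37.084 − 23.660 = 13.4 km.

13.4 km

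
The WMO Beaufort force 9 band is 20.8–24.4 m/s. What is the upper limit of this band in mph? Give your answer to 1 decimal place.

54.6 mph

20.8–24.4 m/s × 2.237 = 46.5–54.6 mph.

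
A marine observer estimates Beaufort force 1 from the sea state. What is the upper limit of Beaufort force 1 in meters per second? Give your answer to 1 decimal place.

Beaufort 1 (light air) spans 0.3–1.5 m/s.

1.5 m/s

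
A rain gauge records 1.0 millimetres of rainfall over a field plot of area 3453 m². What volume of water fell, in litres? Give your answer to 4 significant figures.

3453 litres

1 mm over 1 m² is 1 L, so volume = 1 × 3453 = 3453 L.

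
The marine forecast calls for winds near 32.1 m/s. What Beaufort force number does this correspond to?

Beaufort force 11

32.1 m/s lies in the Beaufort 11 band (violent storm, 28.5–32.6 m/s).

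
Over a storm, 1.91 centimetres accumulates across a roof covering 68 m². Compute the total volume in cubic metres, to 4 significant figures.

1.299 cubic metres

Depth: 1.91 cm × 10 = 19.1 mm.
1 mm over 1 m² is 1 L, so volume = 19.1 × 68 = 1298.8 L = 1.299 m³.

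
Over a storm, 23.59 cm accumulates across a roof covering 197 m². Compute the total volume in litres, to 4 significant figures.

Depth: 23.59 cm × 10 = 235.9 mm.
1 mm over 1 m² is 1 L, so volume = 235.9 × 197 = 46472.3 L ≈ 46470 L.

46470 litres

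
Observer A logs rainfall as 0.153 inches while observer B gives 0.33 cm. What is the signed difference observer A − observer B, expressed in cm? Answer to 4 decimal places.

observer A: 0.153 in = 0.388620 cm.
Difference: 0.388620 − 0.330000 = 0.0586 cm.

0.0586 cm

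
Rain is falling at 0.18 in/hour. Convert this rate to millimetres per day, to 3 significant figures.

110 mm/day

0.18 in/hour × 25.4 mm/in × 24 hour/day = 110 mm/day.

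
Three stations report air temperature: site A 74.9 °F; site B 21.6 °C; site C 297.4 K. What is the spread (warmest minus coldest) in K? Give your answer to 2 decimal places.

site A: 74.9 °F = 23.833 °C.
site C: 297.4 K = 24.250 °C.
Spread: 24.250 − 21.600 = 2.650 °C.

2.65 K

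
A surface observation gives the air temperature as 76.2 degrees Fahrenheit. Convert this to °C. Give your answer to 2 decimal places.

°C = (°F − 32) × 5/9 = (76.2 − 32) / 1.8 = 24.56 °C.

24.56 °C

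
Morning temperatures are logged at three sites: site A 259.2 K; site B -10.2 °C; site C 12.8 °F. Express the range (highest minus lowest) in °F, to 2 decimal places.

6.75 °F

site A: 259.2 K = -13.950 °C.
site C: 12.8 °F = -10.667 °C.
Spread: (-10.200) − (-13.950) = 3.750 °C = 6.75 °F.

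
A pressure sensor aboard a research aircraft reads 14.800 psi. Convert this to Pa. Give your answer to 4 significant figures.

102000 Pa

1 psi = 6894.76 Pa, so 14.800 × 6894.76 = 102000 Pa.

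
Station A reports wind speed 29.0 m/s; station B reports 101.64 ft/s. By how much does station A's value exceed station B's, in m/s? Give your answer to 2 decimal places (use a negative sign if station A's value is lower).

station B: 101.64 ft/s = 30.9799 m/s.
Difference: 29.0000 − 30.9799 = -1.98 m/s.

-1.98 m/s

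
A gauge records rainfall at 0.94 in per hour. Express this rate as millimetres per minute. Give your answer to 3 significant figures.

0.94 in/hour × 25.4 mm/in × 0.0166667 hour/minute = 0.398 mm/minute.

0.398 mm/minute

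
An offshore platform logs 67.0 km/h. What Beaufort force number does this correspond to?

Beaufort force 8

67.0 km/h = 18.6 m/s, which is Beaufort 8 (gale, 17.2–20.7 m/s).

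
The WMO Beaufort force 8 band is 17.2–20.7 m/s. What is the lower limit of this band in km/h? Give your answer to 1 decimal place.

17.2–20.7 m/s × 3.6 = 61.9–74.5 km/h.

61.9 km/h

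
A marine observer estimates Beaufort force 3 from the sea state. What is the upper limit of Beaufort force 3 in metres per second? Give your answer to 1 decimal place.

5.4 m/s

Beaufort 3 (gentle breeze) spans 3.4–5.4 m/s.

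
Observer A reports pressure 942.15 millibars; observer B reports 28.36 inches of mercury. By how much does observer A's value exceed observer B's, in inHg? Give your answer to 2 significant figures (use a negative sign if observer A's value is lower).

observer A: 942.15 mb = 27.8217 inHg.
Difference: 27.8217 − 28.3600 = -0.54 inHg.

-0.54 inHg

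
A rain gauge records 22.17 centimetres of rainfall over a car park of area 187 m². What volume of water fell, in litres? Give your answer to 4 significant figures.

Depth: 22.17 cm × 10 = 221.7 mm.
1 mm over 1 m² is 1 L, so volume = 221.7 × 187 = 41457.9 L ≈ 41460 L.

41460 litres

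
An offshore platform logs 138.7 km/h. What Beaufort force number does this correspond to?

Beaufort force 12

138.7 km/h = 38.5 m/s, which is Beaufort 12 (hurricane force, ≥32.7 m/s).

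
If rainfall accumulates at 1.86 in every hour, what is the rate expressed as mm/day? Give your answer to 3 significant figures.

1.86 in/hour × 25.4 mm/in × 24 hour/day = 1130 mm/day.

1130 mm/day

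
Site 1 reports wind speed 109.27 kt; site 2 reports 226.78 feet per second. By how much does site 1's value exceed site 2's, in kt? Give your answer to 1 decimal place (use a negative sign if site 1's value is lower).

-25.1 kt

site 2: 226.78 ft/s = 134.363 kt.
Difference: 109.270 − 134.363 = -25.1 kt.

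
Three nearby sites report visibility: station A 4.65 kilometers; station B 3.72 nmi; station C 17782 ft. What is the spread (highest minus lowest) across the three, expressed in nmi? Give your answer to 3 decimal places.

1.209 nmi

station A: 4.65 km = 2.51080 nmi.
station C: 17782 ft = 2.92654 nmi.
Spread: 3.72000 − 2.51080 = 1.209 nmi.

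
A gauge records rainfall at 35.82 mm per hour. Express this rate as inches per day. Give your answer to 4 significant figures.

35.82 mm/hour × 0.0393701 in/mm × 24 hour/day = 33.85 in/day.

33.85 in/day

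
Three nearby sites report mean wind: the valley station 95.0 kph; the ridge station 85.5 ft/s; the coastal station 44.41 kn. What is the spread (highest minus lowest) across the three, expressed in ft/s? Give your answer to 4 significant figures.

the valley station: 95.0 km/h = 86.5777 ft/s.
the coastal station: 44.41 kt = 74.9556 ft/s.
Spread: 86.5777 − 74.9556 = 11.62 ft/s.

11.62 ft/s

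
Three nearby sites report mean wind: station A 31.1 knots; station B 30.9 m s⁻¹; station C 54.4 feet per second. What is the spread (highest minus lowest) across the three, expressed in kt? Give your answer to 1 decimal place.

station B: 30.9 m/s = 60.065 kt.
station C: 54.4 ft/s = 32.231 kt.
Spread: 60.065 − 31.100 = 29.0 kt.

29.0 kt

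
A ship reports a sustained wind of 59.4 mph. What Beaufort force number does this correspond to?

Beaufort force 10

59.4 mph = 26.6 m/s, which is Beaufort 10 (storm, 24.5–28.4 m/s).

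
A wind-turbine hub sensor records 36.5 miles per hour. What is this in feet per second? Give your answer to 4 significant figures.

53.53 ft/s

1 mph = 1.46667 ft/s, so 36.5 × 1.46667 = 53.53 ft/s.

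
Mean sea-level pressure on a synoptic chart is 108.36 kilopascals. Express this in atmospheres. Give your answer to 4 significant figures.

1 kPa = 0.00986923 atm, so 108.36 × 0.00986923 = 1.069 atm.

1.069 atm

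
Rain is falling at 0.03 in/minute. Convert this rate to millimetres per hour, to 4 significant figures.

45.72 mm/hour

0.03 in/minute × 25.4 mm/in × 60 minute/hour = 45.72 mm/hour.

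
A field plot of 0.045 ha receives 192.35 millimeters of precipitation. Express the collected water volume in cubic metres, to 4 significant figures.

Area: 0.045 ha = 450 m².
1 mm over 1 m² is 1 L, so volume = 192.35 × 450 = 86557.5 L = 86.56 m³.

86.56 cubic metres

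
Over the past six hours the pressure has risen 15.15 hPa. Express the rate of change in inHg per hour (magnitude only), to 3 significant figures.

0.0746 inHg per hour

15.15 hPa / 6 h × 0.02953 inHg/hPa = 0.0746 inHg/h.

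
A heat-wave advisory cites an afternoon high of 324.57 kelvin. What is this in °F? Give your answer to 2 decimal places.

124.56 °F

First to °C: 51.42 °C.
Then to °F: 124.56 °F.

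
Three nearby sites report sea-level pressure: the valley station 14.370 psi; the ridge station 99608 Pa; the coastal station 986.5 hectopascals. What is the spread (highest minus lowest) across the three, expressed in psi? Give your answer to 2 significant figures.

0.14 psi

the ridge station: 99608 Pa = 14.4469 psi.
the coastal station: 986.5 hPa = 14.3080 psi.
Spread: 14.4469 − 14.3080 = 0.14 psi.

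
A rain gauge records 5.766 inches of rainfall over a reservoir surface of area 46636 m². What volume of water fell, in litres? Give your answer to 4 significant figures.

Depth: 5.766 in × 25.4 = 146.4564 mm.
1 mm over 1 m² is 1 L, so volume = 146.4564 × 46636 = 6830140.7 L ≈ 6830000 L.

6830000 litres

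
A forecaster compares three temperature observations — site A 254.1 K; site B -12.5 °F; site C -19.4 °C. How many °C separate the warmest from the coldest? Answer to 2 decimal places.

site A: 254.1 K = -19.050 °C.
site B: -12.5 °F = -24.722 °C.
Spread: (-19.050) − (-24.722) = 5.672 °C.

5.67 °C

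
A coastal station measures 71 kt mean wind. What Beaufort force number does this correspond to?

71 kt lies in the Beaufort 12 band (hurricane force, ≥64 kt).

Beaufort force 12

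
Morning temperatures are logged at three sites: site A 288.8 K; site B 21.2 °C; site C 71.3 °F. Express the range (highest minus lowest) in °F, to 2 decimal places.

11.13 °F

site A: 288.8 K = 15.650 °C.
site C: 71.3 °F = 21.833 °C.
Spread: 21.833 − 15.650 = 6.183 °C = 11.13 °F.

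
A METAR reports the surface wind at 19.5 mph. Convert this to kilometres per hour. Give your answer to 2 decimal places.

31.38 km/h

1 mph = 1.60934 km/h, so 19.5 × 1.60934 = 31.38 km/h.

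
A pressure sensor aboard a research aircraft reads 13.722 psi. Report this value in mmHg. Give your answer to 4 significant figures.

709.6 mmHg

1 psi = 51.7149 mmHg, so 13.722 × 51.7149 = 709.6 mmHg.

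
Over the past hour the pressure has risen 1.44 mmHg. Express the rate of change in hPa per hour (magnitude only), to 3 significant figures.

1.44 mmHg / 1 h × 1.33322 hPa/mmHg = 1.92 hPa/h.

1.92 hPa per hour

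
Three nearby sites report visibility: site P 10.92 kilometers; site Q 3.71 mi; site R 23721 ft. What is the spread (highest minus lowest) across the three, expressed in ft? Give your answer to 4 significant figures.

site P: 10.92 km = 35826.77 ft.
site Q: 3.71 SM = 19588.80 ft.
Spread: 35826.77 − 19588.80 = 16240 ft.

16240 ft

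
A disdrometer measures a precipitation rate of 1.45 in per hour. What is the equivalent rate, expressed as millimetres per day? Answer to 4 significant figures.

1.45 in/hour × 25.4 mm/in × 24 hour/day = 883.9 mm/day.

883.9 mm/day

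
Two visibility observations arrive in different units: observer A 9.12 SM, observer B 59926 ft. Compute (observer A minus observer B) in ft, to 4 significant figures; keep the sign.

observer A: 9.12 SM = 48153.60 ft.
Difference: 48153.60 − 59926.00 = -11770 ft.

-11770 ft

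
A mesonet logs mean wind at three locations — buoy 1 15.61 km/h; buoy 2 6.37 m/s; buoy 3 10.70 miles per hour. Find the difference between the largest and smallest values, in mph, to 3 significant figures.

buoy 1: 15.61 km/h = 9.6996 mph.
buoy 2: 6.37 m/s = 14.2493 mph.
Spread: 14.2493 − 9.6996 = 4.55 mph.

4.55 mph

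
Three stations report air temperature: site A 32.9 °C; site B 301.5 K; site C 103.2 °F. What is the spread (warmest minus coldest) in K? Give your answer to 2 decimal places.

11.21 K

site B: 301.5 K = 28.350 °C.
site C: 103.2 °F = 39.556 °C.
Spread: 39.556 − 28.350 = 11.206 °C.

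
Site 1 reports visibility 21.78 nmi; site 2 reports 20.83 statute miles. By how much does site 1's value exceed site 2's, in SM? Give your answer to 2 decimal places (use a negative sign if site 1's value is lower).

site 1: 21.78 nmi = 25.0640 SM.
Difference: 25.0640 − 20.8300 = 4.23 SM.

4.23 SM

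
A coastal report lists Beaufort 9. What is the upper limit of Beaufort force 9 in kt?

Beaufort 9 (strong gale) spans 41–47 knots.

47 kt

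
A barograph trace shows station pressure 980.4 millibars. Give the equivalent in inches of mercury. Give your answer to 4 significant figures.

1 mb = 0.02953 inHg, so 980.4 × 0.02953 = 28.95 inHg.

28.95 inHg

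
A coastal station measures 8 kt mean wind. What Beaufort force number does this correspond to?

8 kt lies in the Beaufort 3 band (gentle breeze, 7–10 kt).

Beaufort force 3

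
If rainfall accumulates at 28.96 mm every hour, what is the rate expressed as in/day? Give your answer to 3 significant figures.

27.4 in/day

28.96 mm/hour × 0.0393701 in/mm × 24 hour/day = 27.4 in/day.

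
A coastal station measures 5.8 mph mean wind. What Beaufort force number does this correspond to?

Beaufort force 2

5.8 mph = 2.6 m/s, which is Beaufort 2 (light breeze, 1.6–3.3 m/s).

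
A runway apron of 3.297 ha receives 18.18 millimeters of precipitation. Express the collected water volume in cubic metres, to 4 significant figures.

Area: 3.297 ha = 32970 m².
1 mm over 1 m² is 1 L, so volume = 18.18 × 32970 = 599394.6 L = 599.4 m³.

599.4 cubic metres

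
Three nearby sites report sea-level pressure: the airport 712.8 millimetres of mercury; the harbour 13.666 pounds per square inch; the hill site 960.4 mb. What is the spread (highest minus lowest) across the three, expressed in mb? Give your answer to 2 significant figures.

the airport: 712.8 mmHg = 950.32 mb.
the harbour: 13.666 psi = 942.24 mb.
Spread: 960.40 − 942.24 = 18 mb.

18 mb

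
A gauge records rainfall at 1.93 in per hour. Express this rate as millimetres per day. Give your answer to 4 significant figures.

1177 mm/day

1.93 in/hour × 25.4 mm/in × 24 hour/day = 1177 mm/day.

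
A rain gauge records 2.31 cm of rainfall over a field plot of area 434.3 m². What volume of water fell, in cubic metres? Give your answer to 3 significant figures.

Depth: 2.31 cm × 10 = 23.1 mm.
1 mm over 1 m² is 1 L, so volume = 23.1 × 434.3 = 10032.33 L = 10.0 m³.

10.0 cubic metres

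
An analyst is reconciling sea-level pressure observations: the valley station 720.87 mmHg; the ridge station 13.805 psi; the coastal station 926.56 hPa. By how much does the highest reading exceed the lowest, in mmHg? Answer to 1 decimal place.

the ridge station: 13.805 psi = 713.925 mmHg.
the coastal station: 926.56 hPa = 694.977 mmHg.
Spread: 720.870 − 694.977 = 25.9 mmHg.

25.9 mmHg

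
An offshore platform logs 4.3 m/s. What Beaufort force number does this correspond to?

Beaufort force 3

4.3 m/s lies in the Beaufort 3 band (gentle breeze, 3.4–5.4 m/s).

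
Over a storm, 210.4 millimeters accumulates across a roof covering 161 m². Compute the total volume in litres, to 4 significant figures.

33870 litres

1 mm over 1 m² is 1 L, so volume = 210.4 × 161 = 33874.4 L ≈ 33870 L.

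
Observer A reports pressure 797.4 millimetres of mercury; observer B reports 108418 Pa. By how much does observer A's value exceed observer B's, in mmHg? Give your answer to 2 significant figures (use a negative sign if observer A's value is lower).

observer B: 108418 Pa = 813.20 mmHg.
Difference: 797.40 − 813.20 = -16 mmHg.

-16 mmHg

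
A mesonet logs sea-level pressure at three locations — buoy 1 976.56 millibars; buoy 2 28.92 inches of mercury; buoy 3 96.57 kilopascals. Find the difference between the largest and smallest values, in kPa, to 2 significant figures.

1.4 kPa

buoy 1: 976.56 mb = 97.656 kPa.
buoy 2: 28.92 inHg = 97.934 kPa.
Spread: 97.934 − 96.570 = 1.4 kPa.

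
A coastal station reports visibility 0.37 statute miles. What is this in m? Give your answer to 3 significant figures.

595 m

1 SM = 1609.34 m, so 0.37 × 1609.34 = 595 m.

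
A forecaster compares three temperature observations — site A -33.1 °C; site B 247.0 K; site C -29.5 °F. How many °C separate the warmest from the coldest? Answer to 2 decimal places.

8.02 °C

site B: 247.0 K = -26.150 °C.
site C: -29.5 °F = -34.167 °C.
Spread: (-26.150) − (-34.167) = 8.017 °C.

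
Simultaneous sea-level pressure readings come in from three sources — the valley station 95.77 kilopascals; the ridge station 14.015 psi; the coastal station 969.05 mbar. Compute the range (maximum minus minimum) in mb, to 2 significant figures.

11 mb

the valley station: 95.77 kPa = 957.70 mb.
the ridge station: 14.015 psi = 966.30 mb.
Spread: 969.05 − 957.70 = 11 mb.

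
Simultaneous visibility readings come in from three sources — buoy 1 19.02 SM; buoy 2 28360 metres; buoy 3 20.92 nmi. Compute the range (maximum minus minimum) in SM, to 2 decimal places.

buoy 2: 28360 m = 17.6221 SM.
buoy 3: 20.92 nmi = 24.0743 SM.
Spread: 24.0743 − 17.6221 = 6.45 SM.

6.45 SM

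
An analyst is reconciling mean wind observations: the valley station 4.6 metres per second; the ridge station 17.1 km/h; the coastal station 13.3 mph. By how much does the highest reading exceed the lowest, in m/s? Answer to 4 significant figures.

the ridge station: 17.1 km/h = 4.75000 m/s.
the coastal station: 13.3 mph = 5.94563 m/s.
Spread: 5.94563 − 4.60000 = 1.346 m/s.

1.346 m/s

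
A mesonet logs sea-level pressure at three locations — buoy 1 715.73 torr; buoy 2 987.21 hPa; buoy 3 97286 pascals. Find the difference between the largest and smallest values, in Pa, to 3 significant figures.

buoy 1: 715.73 mmHg = 95422.83 Pa.
buoy 2: 987.21 hPa = 98721.00 Pa.
Spread: 98721.00 − 95422.83 = 3300 Pa.

3300 Pa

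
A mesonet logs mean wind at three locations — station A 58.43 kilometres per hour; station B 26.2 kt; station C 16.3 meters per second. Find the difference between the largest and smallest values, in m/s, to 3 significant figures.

station A: 58.43 km/h = 16.2306 m/s.
station B: 26.2 kt = 13.4784 m/s.
Spread: 16.3000 − 13.4784 = 2.82 m/s.

2.82 m/s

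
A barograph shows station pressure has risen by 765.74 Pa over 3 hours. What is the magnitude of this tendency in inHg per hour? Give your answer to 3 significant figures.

765.74 Pa / 3 h × 0.0002953 inHg/Pa = 0.0754 inHg/h.

0.0754 inHg per hour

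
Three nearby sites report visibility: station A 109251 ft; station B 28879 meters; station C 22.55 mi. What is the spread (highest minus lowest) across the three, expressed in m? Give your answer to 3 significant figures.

7410 m

station A: 109251 ft = 33299.70 m.
station C: 22.55 SM = 36290.71 m.
Spread: 36290.71 − 28879.00 = 7410 m.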